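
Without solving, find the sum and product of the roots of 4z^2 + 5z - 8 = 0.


For az^2+bz+c=0: sum = -b/a, product = c/a.
a=4, b=5, c=-8
Sum = -(5)/4 = -5/4
Product = (-8)/4 = -2


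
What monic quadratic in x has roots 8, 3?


p(x) = (x - 8)(x - 3)
Expand: x^2 - 11x + 24


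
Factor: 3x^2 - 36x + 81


Roots satisfy r1 + r2 = -b/a = 12 and r1*r2 = c/a = 27.
So r1 = 3, r2 = 9.
3x^2 - 36x + 81 = 3(x - r1)(x - r2) = 3(x - 3)(x - 9)


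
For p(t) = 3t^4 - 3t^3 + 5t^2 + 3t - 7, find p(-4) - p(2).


p(-4) = 1021
p(2) = 43
p(-4) - p(2) = 1021 - 43 = 978


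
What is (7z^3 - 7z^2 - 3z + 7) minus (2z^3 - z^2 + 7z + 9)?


Distribute the minus sign:
  (7z^3 - 7z^2 - 3z + 7)
- (2z^3 - z^2 + 7z + 9)
Negate second polynomial: -2z^3 + z^2 - 7z - 9
Add: 5z^3 - 6z^2 - 10z - 2


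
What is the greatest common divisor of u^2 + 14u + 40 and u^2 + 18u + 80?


Factor each:
  u^2 + 14u + 40 = (u + 10)(u + 4)
  u^2 + 18u + 80 = (u + 10)(u + 8)
Common monic factor: u + 10


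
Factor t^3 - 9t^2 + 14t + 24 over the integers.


Try integer roots (divisors of 24). t=-1: p(-1)=0.
Divide out (t + 1): quotient is t^2 - 10t + 24.
Factor the quadratic: (t - 4)(t - 6)
Result: (t + 1)(t - 4)(t - 6)


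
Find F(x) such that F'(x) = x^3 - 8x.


Reverse power rule on each term:
  ∫ x^3 dx = (1/4)x^4
  ∫ -8x dx = -4x^2
F(x) = (1/4)x^4 - 4x^2 + C


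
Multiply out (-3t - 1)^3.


Expand (-3t - 1)^3 by repeated multiplication:
  (-3t - 1)^2 = 9t^2 + 6t + 1
= -27t^3 - 27t^2 - 9t - 1


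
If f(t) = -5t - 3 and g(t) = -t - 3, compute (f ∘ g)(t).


Substitute g(t) into f:
f(g(t)) = -5*(-t - 3) + (-3)
Expand and combine: 5t + 12


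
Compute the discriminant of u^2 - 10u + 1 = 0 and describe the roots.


D = b^2 - 4ac = (-10)^2 - 4(1)(1) = 100 - 4 = 96
Since D > 0: two distinct irrational roots


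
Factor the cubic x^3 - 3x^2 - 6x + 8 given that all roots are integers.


Try integer roots (divisors of 8). x=4: p(4)=0.
Divide out (x - 4): quotient is x^2 + x - 2.
Factor the quadratic: (x - 1)(x + 2)
Result: (x - 4)(x - 1)(x + 2)


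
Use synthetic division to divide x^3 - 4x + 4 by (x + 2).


Synthetic division with c = -2. Coefficients: 1, 0, -4, 4
Bring down 1.
  1 * -2 = -2; -2 + 0 = -2
  -2 * -2 = 4; 4 - 4 = 0
  0 * -2 = 0; 0 + 4 = 4
Quotient: x^2 - 2x, Remainder: 4


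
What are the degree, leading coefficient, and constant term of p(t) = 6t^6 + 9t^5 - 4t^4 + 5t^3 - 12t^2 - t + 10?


Highest power of t is 6, with coefficient 6. Constant term is 10.
Degree = 6, leading coefficient = 6, constant term = 10


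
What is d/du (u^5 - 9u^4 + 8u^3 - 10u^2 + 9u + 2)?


Apply the power rule term by term:
  d/du(u^5) = 5u^4
  d/du(-9u^4) = -36u^3
  d/du(8u^3) = 24u^2
  d/du(-10u^2) = -20u
  d/du(9u) = 9
  d/du(2) = 0
p'(u) = 5u^4 - 36u^3 + 24u^2 - 20u + 9


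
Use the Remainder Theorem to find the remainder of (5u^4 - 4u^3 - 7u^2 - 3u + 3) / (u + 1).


By the Remainder Theorem, the remainder equals p(-1):
  5*(-1)^4 = 5
  -4*(-1)^3 = 4
  -7*(-1)^2 = -7
  -3*(-1)^1 = 3
  constant: 3
Sum: 5 + 4 - 7 + 3 + 3 = 8


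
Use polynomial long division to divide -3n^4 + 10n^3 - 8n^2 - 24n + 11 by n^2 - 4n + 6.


(-3n^4 + 10n^3 - 8n^2 - 24n + 11) / (n^2 - 4n + 6)
Step 1: -3n^2 * (n^2 - 4n + 6) = -3n^4 + 12n^3 - 18n^2; subtract.
Step 2: -2n * (n^2 - 4n + 6) = -2n^3 + 8n^2 - 12n; subtract.
Step 3: 2 * (n^2 - 4n + 6) = 2n^2 - 8n + 12; subtract.
Quotient: -3n^2 - 2n + 2, Remainder: -4n - 1


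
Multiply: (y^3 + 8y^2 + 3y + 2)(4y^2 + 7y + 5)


Distribute each term of the first polynomial:
  (y^3)(4y^2 + 7y + 5) = 4y^5 + 7y^4 + 5y^3
  (8y^2)(4y^2 + 7y + 5) = 32y^4 + 56y^3 + 40y^2
  (3y)(4y^2 + 7y + 5) = 12y^3 + 21y^2 + 15y
  (2)(4y^2 + 7y + 5) = 8y^2 + 14y + 10
Sum: 4y^5 + 39y^4 + 73y^3 + 69y^2 + 29y + 10


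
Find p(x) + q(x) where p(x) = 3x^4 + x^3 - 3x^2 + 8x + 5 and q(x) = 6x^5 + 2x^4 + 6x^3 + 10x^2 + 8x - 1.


Align terms by degree and add:
  3x^4 + x^3 - 3x^2 + 8x + 5
+ 6x^5 + 2x^4 + 6x^3 + 10x^2 + 8x - 1
= 6x^5 + 5x^4 + 7x^3 + 7x^2 + 16x + 4


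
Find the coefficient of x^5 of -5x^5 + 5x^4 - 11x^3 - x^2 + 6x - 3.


Read off the coefficient of x^5: -5


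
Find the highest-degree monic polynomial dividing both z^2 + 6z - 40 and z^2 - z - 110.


Factor each:
  z^2 + 6z - 40 = (z + 10)(z - 4)
  z^2 - z - 110 = (z + 10)(z - 11)
Common monic factor: z + 10


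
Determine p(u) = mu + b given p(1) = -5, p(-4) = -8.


p(u) = mu + b. Using p(1)=-5, p(-4)=-8:
m = (-5 + 8)/(1 + 4) = 3/5 = 3/5
b = -5 - m*(1) = -5 - 3/5 = -28/5
p(u) = (3/5)u - (28/5)


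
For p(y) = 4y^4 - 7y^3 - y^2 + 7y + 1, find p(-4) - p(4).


p(-4) = 1429
p(4) = 589
p(-4) - p(4) = 1429 - 589 = 840


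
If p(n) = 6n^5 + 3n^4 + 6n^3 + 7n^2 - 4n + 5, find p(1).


Using direct substitution:
  6 * (1)^5 = 6
  3 * (1)^4 = 3
  6 * (1)^3 = 6
  7 * (1)^2 = 7
  -4 * (1)^1 = -4
  constant: 5
Sum = 6 + 3 + 6 + 7 - 4 + 5 = 23


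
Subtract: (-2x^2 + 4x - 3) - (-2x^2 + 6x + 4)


Distribute the minus sign:
  (-2x^2 + 4x - 3)
- (-2x^2 + 6x + 4)
Negate second polynomial: 2x^2 - 6x - 4
Add: -2x - 7


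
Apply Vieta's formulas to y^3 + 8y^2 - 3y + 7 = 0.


Monic cubic y^3+by^2+cy+d=0: sum=-b, pairwise sum=c, product=-d.
b=8, c=-3, d=7
r1+r2+r3 = -8
r1r2+r1r3+r2r3 = -3
r1r2r3 = -7


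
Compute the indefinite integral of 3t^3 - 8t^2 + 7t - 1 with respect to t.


Reverse power rule on each term:
  ∫ 3t^3 dt = (3/4)t^4
  ∫ -8t^2 dt = -(8/3)t^3
  ∫ 7t dt = (7/2)t^2
  ∫ -1 dt = -t
F(t) = (3/4)t^4 - (8/3)t^3 + (7/2)t^2 - t + C


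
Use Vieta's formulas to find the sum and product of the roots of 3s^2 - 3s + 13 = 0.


For as^2+bs+c=0: sum = -b/a, product = c/a.
a=3, b=-3, c=13
Sum = -(-3)/3 = 1
Product = (13)/3 = 13/3


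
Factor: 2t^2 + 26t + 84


Roots satisfy r1 + r2 = -b/a = -13 and r1*r2 = c/a = 42.
So r1 = -7, r2 = -6.
2t^2 + 26t + 84 = 2(t - r1)(t - r2) = 2(t + 7)(t + 6)


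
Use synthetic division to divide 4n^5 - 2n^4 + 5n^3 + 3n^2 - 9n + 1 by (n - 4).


Synthetic division with c = 4. Coefficients: 4, -2, 5, 3, -9, 1
Bring down 4.
  4 * 4 = 16; 16 - 2 = 14
  14 * 4 = 56; 56 + 5 = 61
  61 * 4 = 244; 244 + 3 = 247
  247 * 4 = 988; 988 - 9 = 979
  979 * 4 = 3916; 3916 + 1 = 3917
Quotient: 4n^4 + 14n^3 + 61n^2 + 247n + 979, Remainder: 3917


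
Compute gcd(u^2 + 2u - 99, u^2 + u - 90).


Factor each:
  u^2 + 2u - 99 = (u - 9)(u + 11)
  u^2 + u - 90 = (u - 9)(u + 10)
Common monic factor: u - 9


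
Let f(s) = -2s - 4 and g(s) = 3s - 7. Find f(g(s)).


Substitute g(s) into f:
f(g(s)) = -2*(3s - 7) + (-4)
Expand and combine: -6s + 10


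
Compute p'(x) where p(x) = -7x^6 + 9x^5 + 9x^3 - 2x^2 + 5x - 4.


Apply the power rule term by term:
  d/dx(-7x^6) = -42x^5
  d/dx(9x^5) = 45x^4
  d/dx(9x^3) = 27x^2
  d/dx(-2x^2) = -4x
  d/dx(5x) = 5
  d/dx(-4) = 0
p'(x) = -42x^5 + 45x^4 + 27x^2 - 4x + 5


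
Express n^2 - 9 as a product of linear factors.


Roots satisfy r1 + r2 = -b/a = 0 and r1*r2 = c/a = -9.
So r1 = -3, r2 = 3.
n^2 - 9 = (n - r1)(n - r2) = (n + 3)(n - 3)


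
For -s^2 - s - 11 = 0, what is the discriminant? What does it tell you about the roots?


D = b^2 - 4ac = (-1)^2 - 4(-1)(-11) = 1 - 44 = -43
Since D < 0: two complex conjugate roots (no real roots)


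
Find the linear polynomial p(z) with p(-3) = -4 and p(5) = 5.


p(z) = mz + b. Using p(-3)=-4, p(5)=5:
m = (-4 - 5)/(-3 - 5) = -9/-8 = 9/8
b = -4 - m*(-3) = -4 + 27/8 = -5/8
p(z) = (9/8)z - (5/8)


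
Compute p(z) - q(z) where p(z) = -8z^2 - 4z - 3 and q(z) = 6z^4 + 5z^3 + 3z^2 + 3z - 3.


Distribute the minus sign:
  (-8z^2 - 4z - 3)
- (6z^4 + 5z^3 + 3z^2 + 3z - 3)
Negate second polynomial: -6z^4 - 5z^3 - 3z^2 - 3z + 3
Add: -6z^4 - 5z^3 - 11z^2 - 7z


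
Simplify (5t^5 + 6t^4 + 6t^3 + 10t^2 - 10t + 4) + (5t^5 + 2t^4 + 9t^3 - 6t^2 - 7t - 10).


Align terms by degree and add:
  5t^5 + 6t^4 + 6t^3 + 10t^2 - 10t + 4
+ 5t^5 + 2t^4 + 9t^3 - 6t^2 - 7t - 10
= 10t^5 + 8t^4 + 15t^3 + 4t^2 - 17t - 6


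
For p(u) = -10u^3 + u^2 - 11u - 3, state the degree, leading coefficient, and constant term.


Highest power of u is 3, with coefficient -10. Constant term is -3.
Degree = 3, leading coefficient = -10, constant term = -3


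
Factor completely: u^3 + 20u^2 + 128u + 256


Try integer roots (divisors of 256). u=-4: p(-4)=0.
Divide out (u + 4): quotient is u^2 + 16u + 64.
Factor the quadratic: (u + 8)(u + 8)
Result: (u + 4)(u + 8)(u + 8)


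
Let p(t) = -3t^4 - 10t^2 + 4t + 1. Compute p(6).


Using direct substitution:
  -3 * (6)^4 = -3888
  0 * (6)^3 = 0
  -10 * (6)^2 = -360
  4 * (6)^1 = 24
  constant: 1
Sum = -3888 + 0 - 360 + 24 + 1 = -4223


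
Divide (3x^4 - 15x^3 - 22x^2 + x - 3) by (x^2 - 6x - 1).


(3x^4 - 15x^3 - 22x^2 + x - 3) / (x^2 - 6x - 1)
Step 1: 3x^2 * (x^2 - 6x - 1) = 3x^4 - 18x^3 - 3x^2; subtract.
Step 2: 3x * (x^2 - 6x - 1) = 3x^3 - 18x^2 - 3x; subtract.
Step 3: -1 * (x^2 - 6x - 1) = -x^2 + 6x + 1; subtract.
Quotient: 3x^2 + 3x - 1, Remainder: -2x - 4


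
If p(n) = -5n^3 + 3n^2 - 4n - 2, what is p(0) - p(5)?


p(0) = -2
p(5) = -572
p(0) - p(5) = -2 + 572 = 570


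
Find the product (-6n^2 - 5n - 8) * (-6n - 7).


Distribute each term of the first polynomial:
  (-6n^2)(-6n - 7) = 36n^3 + 42n^2
  (-5n)(-6n - 7) = 30n^2 + 35n
  (-8)(-6n - 7) = 48n + 56
Sum: 36n^3 + 72n^2 + 83n + 56


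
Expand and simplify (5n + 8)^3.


Expand (5n + 8)^3 by repeated multiplication:
  (5n + 8)^2 = 25n^2 + 80n + 64
= 125n^3 + 600n^2 + 960n + 512


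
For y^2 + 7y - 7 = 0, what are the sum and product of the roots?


For ay^2+by+c=0: sum = -b/a, product = c/a.
a=1, b=7, c=-7
Sum = -(7)/1 = -7
Product = (-7)/1 = -7


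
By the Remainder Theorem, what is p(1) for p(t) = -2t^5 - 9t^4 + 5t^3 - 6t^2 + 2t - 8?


By the Remainder Theorem, the remainder equals p(1):
  -2*(1)^5 = -2
  -9*(1)^4 = -9
  5*(1)^3 = 5
  -6*(1)^2 = -6
  2*(1)^1 = 2
  constant: -8
Sum: -2 - 9 + 5 - 6 + 2 - 8 = -18


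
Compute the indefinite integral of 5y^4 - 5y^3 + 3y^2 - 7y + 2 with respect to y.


Reverse power rule on each term:
  ∫ 5y^4 dy = y^5
  ∫ -5y^3 dy = -(5/4)y^4
  ∫ 3y^2 dy = y^3
  ∫ -7y dy = -(7/2)y^2
  ∫ 2 dy = 2y
F(y) = y^5 - (5/4)y^4 + y^3 - (7/2)y^2 + 2y + C


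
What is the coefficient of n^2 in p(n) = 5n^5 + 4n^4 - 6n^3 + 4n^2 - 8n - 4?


Read off the coefficient of n^2: 4


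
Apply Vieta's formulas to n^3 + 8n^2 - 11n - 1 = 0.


Monic cubic n^3+bn^2+cn+d=0: sum=-b, pairwise sum=c, product=-d.
b=8, c=-11, d=-1
r1+r2+r3 = -8
r1r2+r1r3+r2r3 = -11
r1r2r3 = 1


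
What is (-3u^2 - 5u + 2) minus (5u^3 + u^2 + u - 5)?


Distribute the minus sign:
  (-3u^2 - 5u + 2)
- (5u^3 + u^2 + u - 5)
Negate second polynomial: -5u^3 - u^2 - u + 5
Add: -5u^3 - 4u^2 - 6u + 7


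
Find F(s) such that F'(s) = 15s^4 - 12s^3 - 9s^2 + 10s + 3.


Reverse power rule on each term:
  ∫ 15s^4 ds = 3s^5
  ∫ -12s^3 ds = -3s^4
  ∫ -9s^2 ds = -3s^3
  ∫ 10s ds = 5s^2
  ∫ 3 ds = 3s
F(s) = 3s^5 - 3s^4 - 3s^3 + 5s^2 + 3s + C


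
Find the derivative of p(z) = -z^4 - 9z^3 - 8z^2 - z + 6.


Apply the power rule term by term:
  d/dz(-z^4) = -4z^3
  d/dz(-9z^3) = -27z^2
  d/dz(-8z^2) = -16z
  d/dz(-z) = -1
  d/dz(6) = 0
p'(z) = -4z^3 - 27z^2 - 16z - 1


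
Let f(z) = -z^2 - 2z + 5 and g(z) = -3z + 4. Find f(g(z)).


Substitute g(z) into f:
f(g(z)) = -1*(-3z + 4)^2 + (-2)*(-3z + 4) + 5
(-3z + 4)^2 = 9z^2 - 24z + 16
Expand and combine: -9z^2 + 30z - 19


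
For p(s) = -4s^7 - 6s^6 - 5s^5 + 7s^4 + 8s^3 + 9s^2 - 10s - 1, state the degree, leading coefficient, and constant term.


Highest power of s is 7, with coefficient -4. Constant term is -1.
Degree = 7, leading coefficient = -4, constant term = -1


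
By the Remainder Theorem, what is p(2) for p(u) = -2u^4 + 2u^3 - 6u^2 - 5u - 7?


By the Remainder Theorem, the remainder equals p(2):
  -2*(2)^4 = -32
  2*(2)^3 = 16
  -6*(2)^2 = -24
  -5*(2)^1 = -10
  constant: -7
Sum: -32 + 16 - 24 - 10 - 7 = -57


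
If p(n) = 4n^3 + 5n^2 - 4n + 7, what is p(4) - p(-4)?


p(4) = 327
p(-4) = -153
p(4) - p(-4) = 327 + 153 = 480


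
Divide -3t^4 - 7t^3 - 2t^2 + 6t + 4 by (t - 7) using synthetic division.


Synthetic division with c = 7. Coefficients: -3, -7, -2, 6, 4
Bring down -3.
  -3 * 7 = -21; -21 - 7 = -28
  -28 * 7 = -196; -196 - 2 = -198
  -198 * 7 = -1386; -1386 + 6 = -1380
  -1380 * 7 = -9660; -9660 + 4 = -9656
Quotient: -3t^3 - 28t^2 - 198t - 1380, Remainder: -9656


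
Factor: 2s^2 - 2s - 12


Roots satisfy r1 + r2 = -b/a = 1 and r1*r2 = c/a = -6.
So r1 = 3, r2 = -2.
2s^2 - 2s - 12 = 2(s - r1)(s - r2) = 2(s - 3)(s + 2)


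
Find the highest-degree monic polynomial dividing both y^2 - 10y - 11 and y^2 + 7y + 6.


Factor each:
  y^2 - 10y - 11 = (y + 1)(y - 11)
  y^2 + 7y + 6 = (y + 1)(y + 6)
Common monic factor: y + 1


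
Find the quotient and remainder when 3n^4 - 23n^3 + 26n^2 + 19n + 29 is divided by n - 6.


(3n^4 - 23n^3 + 26n^2 + 19n + 29) / (n - 6)
Step 1: 3n^3 * (n - 6) = 3n^4 - 18n^3; subtract.
Step 2: -5n^2 * (n - 6) = -5n^3 + 30n^2; subtract.
Step 3: -4n * (n - 6) = -4n^2 + 24n; subtract.
Step 4: -5 * (n - 6) = -5n + 30; subtract.
Quotient: 3n^3 - 5n^2 - 4n - 5, Remainder: -1


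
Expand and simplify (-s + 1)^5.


Expand (-s + 1)^5 by repeated multiplication:
  (-s + 1)^2 = s^2 - 2s + 1
  (-s + 1)^3 = -s^3 + 3s^2 - 3s + 1
  (-s + 1)^4 = s^4 - 4s^3 + 6s^2 - 4s + 1
= -s^5 + 5s^4 - 10s^3 + 10s^2 - 5s + 1


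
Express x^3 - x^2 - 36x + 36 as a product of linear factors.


Try integer roots (divisors of 36). x=6: p(6)=0.
Divide out (x - 6): quotient is x^2 + 5x - 6.
Factor the quadratic: (x - 1)(x + 6)
Result: (x - 6)(x - 1)(x + 6)


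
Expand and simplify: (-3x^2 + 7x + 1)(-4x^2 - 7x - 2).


Distribute each term of the first polynomial:
  (-3x^2)(-4x^2 - 7x - 2) = 12x^4 + 21x^3 + 6x^2
  (7x)(-4x^2 - 7x - 2) = -28x^3 - 49x^2 - 14x
  (1)(-4x^2 - 7x - 2) = -4x^2 - 7x - 2
Sum: 12x^4 - 7x^3 - 47x^2 - 21x - 2


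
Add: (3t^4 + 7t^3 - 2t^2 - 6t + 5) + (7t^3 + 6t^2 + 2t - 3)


Align terms by degree and add:
  3t^4 + 7t^3 - 2t^2 - 6t + 5
+ 7t^3 + 6t^2 + 2t - 3
= 3t^4 + 14t^3 + 4t^2 - 4t + 2


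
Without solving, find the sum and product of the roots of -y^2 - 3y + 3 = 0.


For ay^2+by+c=0: sum = -b/a, product = c/a.
a=-1, b=-3, c=3
Sum = -(-3)/-1 = -3
Product = (3)/-1 = -3


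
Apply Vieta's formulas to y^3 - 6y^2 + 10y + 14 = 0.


Monic cubic y^3+by^2+cy+d=0: sum=-b, pairwise sum=c, product=-d.
b=-6, c=10, d=14
r1+r2+r3 = 6
r1r2+r1r3+r2r3 = 10
r1r2r3 = -14


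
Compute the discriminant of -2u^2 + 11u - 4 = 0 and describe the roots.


D = b^2 - 4ac = (11)^2 - 4(-2)(-4) = 121 - 32 = 89
Since D > 0: two distinct irrational roots


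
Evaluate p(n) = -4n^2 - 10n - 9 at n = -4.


Using direct substitution:
  -4 * (-4)^2 = -64
  -10 * (-4)^1 = 40
  constant: -9
Sum = -64 + 40 - 9 = -33


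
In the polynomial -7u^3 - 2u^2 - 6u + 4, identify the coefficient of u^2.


Read off the coefficient of u^2: -2


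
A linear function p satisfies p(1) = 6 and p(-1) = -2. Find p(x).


p(x) = mx + b. Using p(1)=6, p(-1)=-2:
m = (6 + 2)/(1 + 1) = 8/2 = 4
b = 6 - m*(1) = 6 - 4 = 2
p(x) = 4x + 2


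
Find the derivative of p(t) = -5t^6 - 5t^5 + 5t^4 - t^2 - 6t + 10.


Apply the power rule term by term:
  d/dt(-5t^6) = -30t^5
  d/dt(-5t^5) = -25t^4
  d/dt(5t^4) = 20t^3
  d/dt(-t^2) = -2t
  d/dt(-6t) = -6
  d/dt(10) = 0
p'(t) = -30t^5 - 25t^4 + 20t^3 - 2t - 6


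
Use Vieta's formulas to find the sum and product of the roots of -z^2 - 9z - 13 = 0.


For az^2+bz+c=0: sum = -b/a, product = c/a.
a=-1, b=-9, c=-13
Sum = -(-9)/-1 = -9
Product = (-13)/-1 = 13


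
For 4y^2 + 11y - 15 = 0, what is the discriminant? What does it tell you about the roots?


D = b^2 - 4ac = (11)^2 - 4(4)(-15) = 121 + 240 = 361
Since D > 0: two distinct rational roots


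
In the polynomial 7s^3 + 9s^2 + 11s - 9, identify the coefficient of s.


Read off the coefficient of s: 11


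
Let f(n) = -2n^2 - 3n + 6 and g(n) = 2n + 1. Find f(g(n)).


Substitute g(n) into f:
f(g(n)) = -2*(2n + 1)^2 + (-3)*(2n + 1) + 6
(2n + 1)^2 = 4n^2 + 4n + 1
Expand and combine: -8n^2 - 14n + 1


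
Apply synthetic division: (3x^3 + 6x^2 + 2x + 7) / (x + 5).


Synthetic division with c = -5. Coefficients: 3, 6, 2, 7
Bring down 3.
  3 * -5 = -15; -15 + 6 = -9
  -9 * -5 = 45; 45 + 2 = 47
  47 * -5 = -235; -235 + 7 = -228
Quotient: 3x^2 - 9x + 47, Remainder: -228


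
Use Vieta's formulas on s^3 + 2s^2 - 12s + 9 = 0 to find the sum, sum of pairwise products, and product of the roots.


Monic cubic s^3+bs^2+cs+d=0: sum=-b, pairwise sum=c, product=-d.
b=2, c=-12, d=9
r1+r2+r3 = -2
r1r2+r1r3+r2r3 = -12
r1r2r3 = -9


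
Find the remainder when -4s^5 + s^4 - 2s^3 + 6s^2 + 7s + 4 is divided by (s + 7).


By the Remainder Theorem, the remainder equals p(-7):
  -4*(-7)^5 = 67228
  1*(-7)^4 = 2401
  -2*(-7)^3 = 686
  6*(-7)^2 = 294
  7*(-7)^1 = -49
  constant: 4
Sum: 67228 + 2401 + 686 + 294 - 49 + 4 = 70564


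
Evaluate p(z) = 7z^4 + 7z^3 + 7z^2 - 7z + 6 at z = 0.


Using direct substitution:
  7 * (0)^4 = 0
  7 * (0)^3 = 0
  7 * (0)^2 = 0
  -7 * (0)^1 = 0
  constant: 6
Sum = 0 + 0 + 0 + 0 + 6 = 6


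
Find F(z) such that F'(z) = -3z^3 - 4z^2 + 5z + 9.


Reverse power rule on each term:
  ∫ -3z^3 dz = -(3/4)z^4
  ∫ -4z^2 dz = -(4/3)z^3
  ∫ 5z dz = (5/2)z^2
  ∫ 9 dz = 9z
F(z) = -(3/4)z^4 - (4/3)z^3 + (5/2)z^2 + 9z + C


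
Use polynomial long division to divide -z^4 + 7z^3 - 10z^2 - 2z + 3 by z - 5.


(-z^4 + 7z^3 - 10z^2 - 2z + 3) / (z - 5)
Step 1: -z^3 * (z - 5) = -z^4 + 5z^3; subtract.
Step 2: 2z^2 * (z - 5) = 2z^3 - 10z^2; subtract.
Step 3: 0 * (z - 5) = 0; subtract.
Step 4: -2 * (z - 5) = -2z + 10; subtract.
Quotient: -z^3 + 2z^2 - 2, Remainder: -7


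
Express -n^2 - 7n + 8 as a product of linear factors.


Roots satisfy r1 + r2 = -b/a = -7 and r1*r2 = c/a = -8.
So r1 = 1, r2 = -8.
-n^2 - 7n + 8 = -(n - r1)(n - r2) = -(n - 1)(n + 8)


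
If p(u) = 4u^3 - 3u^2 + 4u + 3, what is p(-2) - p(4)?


p(-2) = -49
p(4) = 227
p(-2) - p(4) = -49 - 227 = -276


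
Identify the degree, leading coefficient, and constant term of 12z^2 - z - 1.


Highest power of z is 2, with coefficient 12. Constant term is -1.
Degree = 2, leading coefficient = 12, constant term = -1


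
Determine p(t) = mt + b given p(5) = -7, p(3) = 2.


p(t) = mt + b. Using p(5)=-7, p(3)=2:
m = (-7 - 2)/(5 - 3) = -9/2 = -9/2
b = -7 - m*(5) = -7 + 45/2 = 31/2
p(t) = -(9/2)t + (31/2)


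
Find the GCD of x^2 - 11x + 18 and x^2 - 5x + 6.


Factor each:
  x^2 - 11x + 18 = (x - 2)(x - 9)
  x^2 - 5x + 6 = (x - 2)(x - 3)
Common monic factor: x - 2


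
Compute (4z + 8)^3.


Expand (4z + 8)^3 by repeated multiplication:
  (4z + 8)^2 = 16z^2 + 64z + 64
= 64z^3 + 384z^2 + 768z + 512


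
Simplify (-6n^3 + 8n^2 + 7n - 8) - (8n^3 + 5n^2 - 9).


Distribute the minus sign:
  (-6n^3 + 8n^2 + 7n - 8)
- (8n^3 + 5n^2 - 9)
Negate second polynomial: -8n^3 - 5n^2 + 9
Add: -14n^3 + 3n^2 + 7n + 1


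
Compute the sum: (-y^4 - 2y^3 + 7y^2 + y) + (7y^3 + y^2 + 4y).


Align terms by degree and add:
  -y^4 - 2y^3 + 7y^2 + y
+ 7y^3 + y^2 + 4y
= -y^4 + 5y^3 + 8y^2 + 5y


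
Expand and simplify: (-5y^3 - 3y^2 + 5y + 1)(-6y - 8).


Distribute each term of the first polynomial:
  (-5y^3)(-6y - 8) = 30y^4 + 40y^3
  (-3y^2)(-6y - 8) = 18y^3 + 24y^2
  (5y)(-6y - 8) = -30y^2 - 40y
  (1)(-6y - 8) = -6y - 8
Sum: 30y^4 + 58y^3 - 6y^2 - 46y - 8


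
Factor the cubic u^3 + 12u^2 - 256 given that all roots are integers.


Try integer roots (divisors of -256). u=4: p(4)=0.
Divide out (u - 4): quotient is u^2 + 16u + 64.
Factor the quadratic: (u + 8)(u + 8)
Result: (u - 4)(u + 8)(u + 8)


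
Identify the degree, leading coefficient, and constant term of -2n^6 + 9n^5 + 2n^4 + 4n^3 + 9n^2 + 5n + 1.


Highest power of n is 6, with coefficient -2. Constant term is 1.
Degree = 6, leading coefficient = -2, constant term = 1


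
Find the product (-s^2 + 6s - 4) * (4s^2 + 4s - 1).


Distribute each term of the first polynomial:
  (-s^2)(4s^2 + 4s - 1) = -4s^4 - 4s^3 + s^2
  (6s)(4s^2 + 4s - 1) = 24s^3 + 24s^2 - 6s
  (-4)(4s^2 + 4s - 1) = -16s^2 - 16s + 4
Sum: -4s^4 + 20s^3 + 9s^2 - 22s + 4


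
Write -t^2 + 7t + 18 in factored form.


Roots satisfy r1 + r2 = -b/a = 7 and r1*r2 = c/a = -18.
So r1 = 9, r2 = -2.
-t^2 + 7t + 18 = -(t - r1)(t - r2) = -(t - 9)(t + 2)


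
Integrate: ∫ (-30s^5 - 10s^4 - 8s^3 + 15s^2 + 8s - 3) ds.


Reverse power rule on each term:
  ∫ -30s^5 ds = -5s^6
  ∫ -10s^4 ds = -2s^5
  ∫ -8s^3 ds = -2s^4
  ∫ 15s^2 ds = 5s^3
  ∫ 8s ds = 4s^2
  ∫ -3 ds = -3s
F(s) = -5s^6 - 2s^5 - 2s^4 + 5s^3 + 4s^2 - 3s + C


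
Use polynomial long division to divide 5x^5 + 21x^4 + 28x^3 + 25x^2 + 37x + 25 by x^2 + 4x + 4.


(5x^5 + 21x^4 + 28x^3 + 25x^2 + 37x + 25) / (x^2 + 4x + 4)
Step 1: 5x^3 * (x^2 + 4x + 4) = 5x^5 + 20x^4 + 20x^3; subtract.
Step 2: x^2 * (x^2 + 4x + 4) = x^4 + 4x^3 + 4x^2; subtract.
Step 3: 4x * (x^2 + 4x + 4) = 4x^3 + 16x^2 + 16x; subtract.
Step 4: 5 * (x^2 + 4x + 4) = 5x^2 + 20x + 20; subtract.
Quotient: 5x^3 + x^2 + 4x + 5, Remainder: x + 5


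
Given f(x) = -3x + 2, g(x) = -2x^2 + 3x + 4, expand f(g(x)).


Substitute g(x) into f:
f(g(x)) = -3*(-2x^2 + 3x + 4) + 2
Expand and combine: 6x^2 - 9x - 10


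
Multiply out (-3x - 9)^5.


Expand (-3x - 9)^5 by repeated multiplication:
  (-3x - 9)^2 = 9x^2 + 54x + 81
  (-3x - 9)^3 = -27x^3 - 243x^2 - 729x - 729
  (-3x - 9)^4 = 81x^4 + 972x^3 + 4374x^2 + 8748x + 6561
= -243x^5 - 3645x^4 - 21870x^3 - 65610x^2 - 98415x - 59049


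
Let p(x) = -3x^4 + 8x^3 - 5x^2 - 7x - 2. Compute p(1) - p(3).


p(1) = -9
p(3) = -95
p(1) - p(3) = -9 + 95 = 86


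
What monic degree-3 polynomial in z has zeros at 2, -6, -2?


p(z) = (z - 2)(z + 6)(z + 2)
Expand: z^3 + 6z^2 - 4z - 24


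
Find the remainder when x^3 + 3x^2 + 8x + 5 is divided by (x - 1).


By the Remainder Theorem, the remainder equals p(1):
  1*(1)^3 = 1
  3*(1)^2 = 3
  8*(1)^1 = 8
  constant: 5
Sum: 1 + 3 + 8 + 5 = 17


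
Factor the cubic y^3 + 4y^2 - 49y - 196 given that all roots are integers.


Try integer roots (divisors of -196). y=7: p(7)=0.
Divide out (y - 7): quotient is y^2 + 11y + 28.
Factor the quadratic: (y + 7)(y + 4)
Result: (y - 7)(y + 7)(y + 4)


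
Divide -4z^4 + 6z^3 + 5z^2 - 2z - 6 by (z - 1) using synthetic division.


Synthetic division with c = 1. Coefficients: -4, 6, 5, -2, -6
Bring down -4.
  -4 * 1 = -4; -4 + 6 = 2
  2 * 1 = 2; 2 + 5 = 7
  7 * 1 = 7; 7 - 2 = 5
  5 * 1 = 5; 5 - 6 = -1
Quotient: -4z^3 + 2z^2 + 7z + 5, Remainder: -1


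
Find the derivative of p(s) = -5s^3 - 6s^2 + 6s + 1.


Apply the power rule term by term:
  d/ds(-5s^3) = -15s^2
  d/ds(-6s^2) = -12s
  d/ds(6s) = 6
  d/ds(1) = 0
p'(s) = -15s^2 - 12s + 6


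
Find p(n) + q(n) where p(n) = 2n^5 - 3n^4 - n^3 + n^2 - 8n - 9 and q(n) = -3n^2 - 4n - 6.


Align terms by degree and add:
  2n^5 - 3n^4 - n^3 + n^2 - 8n - 9
  -3n^2 - 4n - 6
= 2n^5 - 3n^4 - n^3 - 2n^2 - 12n - 15


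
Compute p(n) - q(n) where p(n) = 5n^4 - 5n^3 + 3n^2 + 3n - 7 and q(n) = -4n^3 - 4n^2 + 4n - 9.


Distribute the minus sign:
  (5n^4 - 5n^3 + 3n^2 + 3n - 7)
- (-4n^3 - 4n^2 + 4n - 9)
Negate second polynomial: 4n^3 + 4n^2 - 4n + 9
Add: 5n^4 - n^3 + 7n^2 - n + 2


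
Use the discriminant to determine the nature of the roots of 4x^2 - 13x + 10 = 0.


D = b^2 - 4ac = (-13)^2 - 4(4)(10) = 169 - 160 = 9
Since D > 0: two distinct rational roots


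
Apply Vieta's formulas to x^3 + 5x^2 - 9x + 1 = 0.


Monic cubic x^3+bx^2+cx+d=0: sum=-b, pairwise sum=c, product=-d.
b=5, c=-9, d=1
r1+r2+r3 = -5
r1r2+r1r3+r2r3 = -9
r1r2r3 = -1


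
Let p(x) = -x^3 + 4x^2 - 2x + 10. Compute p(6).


Using direct substitution:
  -1 * (6)^3 = -216
  4 * (6)^2 = 144
  -2 * (6)^1 = -12
  constant: 10
Sum = -216 + 144 - 12 + 10 = -74


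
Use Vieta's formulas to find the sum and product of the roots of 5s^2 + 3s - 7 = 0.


For as^2+bs+c=0: sum = -b/a, product = c/a.
a=5, b=3, c=-7
Sum = -(3)/5 = -3/5
Product = (-7)/5 = -7/5


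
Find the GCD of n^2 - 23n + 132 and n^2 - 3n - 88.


Factor each:
  n^2 - 23n + 132 = (n - 11)(n - 12)
  n^2 - 3n - 88 = (n - 11)(n + 8)
Common monic factor: n - 11


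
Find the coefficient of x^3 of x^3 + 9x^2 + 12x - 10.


Read off the coefficient of x^3: 1


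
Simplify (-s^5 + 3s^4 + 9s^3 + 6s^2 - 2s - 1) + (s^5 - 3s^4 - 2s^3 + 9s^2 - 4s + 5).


Align terms by degree and add:
  -s^5 + 3s^4 + 9s^3 + 6s^2 - 2s - 1
+ s^5 - 3s^4 - 2s^3 + 9s^2 - 4s + 5
= 7s^3 + 15s^2 - 6s + 4


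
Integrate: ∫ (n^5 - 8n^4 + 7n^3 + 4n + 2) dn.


Reverse power rule on each term:
  ∫ n^5 dn = (1/6)n^6
  ∫ -8n^4 dn = -(8/5)n^5
  ∫ 7n^3 dn = (7/4)n^4
  ∫ 4n dn = 2n^2
  ∫ 2 dn = 2n
F(n) = (1/6)n^6 - (8/5)n^5 + (7/4)n^4 + 2n^2 + 2n + C


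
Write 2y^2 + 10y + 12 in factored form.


Roots satisfy r1 + r2 = -b/a = -5 and r1*r2 = c/a = 6.
So r1 = -2, r2 = -3.
2y^2 + 10y + 12 = 2(y - r1)(y - r2) = 2(y + 2)(y + 3)


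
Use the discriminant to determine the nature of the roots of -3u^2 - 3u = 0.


D = b^2 - 4ac = (-3)^2 - 4(-3)(0) = 9 = 9
Since D > 0: two distinct rational roots


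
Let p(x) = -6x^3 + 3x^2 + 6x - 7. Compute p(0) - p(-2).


p(0) = -7
p(-2) = 41
p(0) - p(-2) = -7 - 41 = -48


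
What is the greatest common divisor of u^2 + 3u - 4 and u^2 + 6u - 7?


Factor each:
  u^2 + 3u - 4 = (u - 1)(u + 4)
  u^2 + 6u - 7 = (u - 1)(u + 7)
Common monic factor: u - 1


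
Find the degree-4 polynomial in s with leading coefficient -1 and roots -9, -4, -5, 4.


p(s) = -(s + 9)(s + 4)(s + 5)(s - 4)
Expand: -s^4 - 14s^3 - 29s^2 + 224s + 720


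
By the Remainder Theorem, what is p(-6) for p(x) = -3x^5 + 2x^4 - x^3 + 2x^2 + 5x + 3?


By the Remainder Theorem, the remainder equals p(-6):
  -3*(-6)^5 = 23328
  2*(-6)^4 = 2592
  -1*(-6)^3 = 216
  2*(-6)^2 = 72
  5*(-6)^1 = -30
  constant: 3
Sum: 23328 + 2592 + 216 + 72 - 30 + 3 = 26181


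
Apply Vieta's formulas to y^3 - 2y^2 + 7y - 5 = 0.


Monic cubic y^3+by^2+cy+d=0: sum=-b, pairwise sum=c, product=-d.
b=-2, c=7, d=-5
r1+r2+r3 = 2
r1r2+r1r3+r2r3 = 7
r1r2r3 = 5


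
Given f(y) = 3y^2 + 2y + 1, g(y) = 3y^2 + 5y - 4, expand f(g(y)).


Substitute g(y) into f:
f(g(y)) = 3*(3y^2 + 5y - 4)^2 + 2*(3y^2 + 5y - 4) + 1
(3y^2 + 5y - 4)^2 = 9y^4 + 30y^3 + y^2 - 40y + 16
Expand and combine: 27y^4 + 90y^3 + 9y^2 - 110y + 41


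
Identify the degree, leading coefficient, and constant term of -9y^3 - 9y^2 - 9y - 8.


Highest power of y is 3, with coefficient -9. Constant term is -8.
Degree = 3, leading coefficient = -9, constant term = -8


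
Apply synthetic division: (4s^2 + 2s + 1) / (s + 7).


Synthetic division with c = -7. Coefficients: 4, 2, 1
Bring down 4.
  4 * -7 = -28; -28 + 2 = -26
  -26 * -7 = 182; 182 + 1 = 183
Quotient: 4s - 26, Remainder: 183


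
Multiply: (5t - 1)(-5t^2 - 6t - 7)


Distribute each term of the first polynomial:
  (5t)(-5t^2 - 6t - 7) = -25t^3 - 30t^2 - 35t
  (-1)(-5t^2 - 6t - 7) = 5t^2 + 6t + 7
Sum: -25t^3 - 25t^2 - 29t + 7


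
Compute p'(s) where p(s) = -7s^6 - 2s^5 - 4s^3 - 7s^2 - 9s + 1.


Apply the power rule term by term:
  d/ds(-7s^6) = -42s^5
  d/ds(-2s^5) = -10s^4
  d/ds(-4s^3) = -12s^2
  d/ds(-7s^2) = -14s
  d/ds(-9s) = -9
  d/ds(1) = 0
p'(s) = -42s^5 - 10s^4 - 12s^2 - 14s - 9


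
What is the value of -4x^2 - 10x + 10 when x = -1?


Using direct substitution:
  -4 * (-1)^2 = -4
  -10 * (-1)^1 = 10
  constant: 10
Sum = -4 + 10 + 10 = 16


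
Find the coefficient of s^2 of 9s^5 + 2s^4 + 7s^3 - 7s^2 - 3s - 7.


Read off the coefficient of s^2: -7


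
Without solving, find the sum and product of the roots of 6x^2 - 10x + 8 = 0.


For ax^2+bx+c=0: sum = -b/a, product = c/a.
a=6, b=-10, c=8
Sum = -(-10)/6 = 5/3
Product = (8)/6 = 4/3


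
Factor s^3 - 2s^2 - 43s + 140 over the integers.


Try integer roots (divisors of 140). s=-7: p(-7)=0.
Divide out (s + 7): quotient is s^2 - 9s + 20.
Factor the quadratic: (s - 5)(s - 4)
Result: (s + 7)(s - 5)(s - 4)


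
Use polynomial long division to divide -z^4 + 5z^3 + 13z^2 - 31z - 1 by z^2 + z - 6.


(-z^4 + 5z^3 + 13z^2 - 31z - 1) / (z^2 + z - 6)
Step 1: -z^2 * (z^2 + z - 6) = -z^4 - z^3 + 6z^2; subtract.
Step 2: 6z * (z^2 + z - 6) = 6z^3 + 6z^2 - 36z; subtract.
Step 3: 1 * (z^2 + z - 6) = z^2 + z - 6; subtract.
Quotient: -z^2 + 6z + 1, Remainder: 4z + 5


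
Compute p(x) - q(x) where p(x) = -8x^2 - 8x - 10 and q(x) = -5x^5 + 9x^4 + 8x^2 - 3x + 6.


Distribute the minus sign:
  (-8x^2 - 8x - 10)
- (-5x^5 + 9x^4 + 8x^2 - 3x + 6)
Negate second polynomial: 5x^5 - 9x^4 - 8x^2 + 3x - 6
Add: 5x^5 - 9x^4 - 16x^2 - 5x - 16


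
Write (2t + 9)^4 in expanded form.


Expand (2t + 9)^4 by repeated multiplication:
  (2t + 9)^2 = 4t^2 + 36t + 81
  (2t + 9)^3 = 8t^3 + 108t^2 + 486t + 729
= 16t^4 + 288t^3 + 1944t^2 + 5832t + 6561


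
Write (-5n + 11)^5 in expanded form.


Expand (-5n + 11)^5 by repeated multiplication:
  (-5n + 11)^2 = 25n^2 - 110n + 121
  (-5n + 11)^3 = -125n^3 + 825n^2 - 1815n + 1331
  (-5n + 11)^4 = 625n^4 - 5500n^3 + 18150n^2 - 26620n + 14641
= -3125n^5 + 34375n^4 - 151250n^3 + 332750n^2 - 366025n + 161051


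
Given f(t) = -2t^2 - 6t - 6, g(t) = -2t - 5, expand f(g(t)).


Substitute g(t) into f:
f(g(t)) = -2*(-2t - 5)^2 + (-6)*(-2t - 5) + (-6)
(-2t - 5)^2 = 4t^2 + 20t + 25
Expand and combine: -8t^2 - 28t - 26


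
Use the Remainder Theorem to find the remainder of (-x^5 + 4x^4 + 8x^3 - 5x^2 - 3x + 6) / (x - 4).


By the Remainder Theorem, the remainder equals p(4):
  -1*(4)^5 = -1024
  4*(4)^4 = 1024
  8*(4)^3 = 512
  -5*(4)^2 = -80
  -3*(4)^1 = -12
  constant: 6
Sum: -1024 + 1024 + 512 - 80 - 12 + 6 = 426


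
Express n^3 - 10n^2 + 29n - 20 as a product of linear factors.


Try integer roots (divisors of -20). n=4: p(4)=0.
Divide out (n - 4): quotient is n^2 - 6n + 5.
Factor the quadratic: (n - 1)(n - 5)
Result: (n - 4)(n - 1)(n - 5)


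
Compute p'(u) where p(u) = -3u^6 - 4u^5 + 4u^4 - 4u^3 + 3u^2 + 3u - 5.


Apply the power rule term by term:
  d/du(-3u^6) = -18u^5
  d/du(-4u^5) = -20u^4
  d/du(4u^4) = 16u^3
  d/du(-4u^3) = -12u^2
  d/du(3u^2) = 6u
  d/du(3u) = 3
  d/du(-5) = 0
p'(u) = -18u^5 - 20u^4 + 16u^3 - 12u^2 + 6u + 3


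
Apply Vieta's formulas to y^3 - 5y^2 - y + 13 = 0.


Monic cubic y^3+by^2+cy+d=0: sum=-b, pairwise sum=c, product=-d.
b=-5, c=-1, d=13
r1+r2+r3 = 5
r1r2+r1r3+r2r3 = -1
r1r2r3 = -13


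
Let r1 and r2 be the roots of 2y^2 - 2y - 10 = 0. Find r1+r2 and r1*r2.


For ay^2+by+c=0: sum = -b/a, product = c/a.
a=2, b=-2, c=-10
Sum = -(-2)/2 = 1
Product = (-10)/2 = -5


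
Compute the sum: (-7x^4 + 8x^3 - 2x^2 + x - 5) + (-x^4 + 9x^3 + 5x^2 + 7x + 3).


Align terms by degree and add:
  -7x^4 + 8x^3 - 2x^2 + x - 5
  -x^4 + 9x^3 + 5x^2 + 7x + 3
= -8x^4 + 17x^3 + 3x^2 + 8x - 2


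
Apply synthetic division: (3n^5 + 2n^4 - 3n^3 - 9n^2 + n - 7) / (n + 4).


Synthetic division with c = -4. Coefficients: 3, 2, -3, -9, 1, -7
Bring down 3.
  3 * -4 = -12; -12 + 2 = -10
  -10 * -4 = 40; 40 - 3 = 37
  37 * -4 = -148; -148 - 9 = -157
  -157 * -4 = 628; 628 + 1 = 629
  629 * -4 = -2516; -2516 - 7 = -2523
Quotient: 3n^4 - 10n^3 + 37n^2 - 157n + 629, Remainder: -2523


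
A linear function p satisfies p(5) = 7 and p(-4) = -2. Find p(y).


p(y) = my + b. Using p(5)=7, p(-4)=-2:
m = (7 + 2)/(5 + 4) = 9/9 = 1
b = 7 - m*(5) = 7 - 5 = 2
p(y) = y + 2


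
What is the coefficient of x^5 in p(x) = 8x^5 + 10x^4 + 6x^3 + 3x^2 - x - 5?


Read off the coefficient of x^5: 8


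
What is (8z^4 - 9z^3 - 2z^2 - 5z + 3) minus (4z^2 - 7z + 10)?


Distribute the minus sign:
  (8z^4 - 9z^3 - 2z^2 - 5z + 3)
- (4z^2 - 7z + 10)
Negate second polynomial: -4z^2 + 7z - 10
Add: 8z^4 - 9z^3 - 6z^2 + 2z - 7


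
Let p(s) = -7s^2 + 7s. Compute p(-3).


Using direct substitution:
  -7 * (-3)^2 = -63
  7 * (-3)^1 = -21
  constant: 0
Sum = -63 - 21 + 0 = -84


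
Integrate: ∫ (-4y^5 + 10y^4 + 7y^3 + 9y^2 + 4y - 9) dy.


Reverse power rule on each term:
  ∫ -4y^5 dy = -(2/3)y^6
  ∫ 10y^4 dy = 2y^5
  ∫ 7y^3 dy = (7/4)y^4
  ∫ 9y^2 dy = 3y^3
  ∫ 4y dy = 2y^2
  ∫ -9 dy = -9y
F(y) = -(2/3)y^6 + 2y^5 + (7/4)y^4 + 3y^3 + 2y^2 - 9y + C


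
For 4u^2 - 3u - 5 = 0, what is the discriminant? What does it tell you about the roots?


D = b^2 - 4ac = (-3)^2 - 4(4)(-5) = 9 + 80 = 89
Since D > 0: two distinct irrational roots


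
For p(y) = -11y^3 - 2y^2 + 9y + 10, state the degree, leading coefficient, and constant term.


Highest power of y is 3, with coefficient -11. Constant term is 10.
Degree = 3, leading coefficient = -11, constant term = 10


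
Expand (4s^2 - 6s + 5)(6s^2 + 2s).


Distribute each term of the first polynomial:
  (4s^2)(6s^2 + 2s) = 24s^4 + 8s^3
  (-6s)(6s^2 + 2s) = -36s^3 - 12s^2
  (5)(6s^2 + 2s) = 30s^2 + 10s
Sum: 24s^4 - 28s^3 + 18s^2 + 10s


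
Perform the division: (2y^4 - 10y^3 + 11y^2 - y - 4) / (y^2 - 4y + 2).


(2y^4 - 10y^3 + 11y^2 - y - 4) / (y^2 - 4y + 2)
Step 1: 2y^2 * (y^2 - 4y + 2) = 2y^4 - 8y^3 + 4y^2; subtract.
Step 2: -2y * (y^2 - 4y + 2) = -2y^3 + 8y^2 - 4y; subtract.
Step 3: -1 * (y^2 - 4y + 2) = -y^2 + 4y - 2; subtract.
Quotient: 2y^2 - 2y - 1, Remainder: -y - 2


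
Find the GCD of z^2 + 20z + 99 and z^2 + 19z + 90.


Factor each:
  z^2 + 20z + 99 = (z + 9)(z + 11)
  z^2 + 19z + 90 = (z + 9)(z + 10)
Common monic factor: z + 9


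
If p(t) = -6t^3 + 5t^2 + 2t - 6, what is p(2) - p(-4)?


p(2) = -30
p(-4) = 450
p(2) - p(-4) = -30 - 450 = -480


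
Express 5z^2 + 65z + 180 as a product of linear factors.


Roots satisfy r1 + r2 = -b/a = -13 and r1*r2 = c/a = 36.
So r1 = -9, r2 = -4.
5z^2 + 65z + 180 = 5(z - r1)(z - r2) = 5(z + 9)(z + 4)


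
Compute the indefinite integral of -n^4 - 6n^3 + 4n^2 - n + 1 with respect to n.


Reverse power rule on each term:
  ∫ -n^4 dn = -(1/5)n^5
  ∫ -6n^3 dn = -(3/2)n^4
  ∫ 4n^2 dn = (4/3)n^3
  ∫ -n dn = -(1/2)n^2
  ∫ 1 dn = n
F(n) = -(1/5)n^5 - (3/2)n^4 + (4/3)n^3 - (1/2)n^2 + n + C


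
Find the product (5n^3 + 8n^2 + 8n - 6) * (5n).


Distribute each term of the first polynomial:
  (5n^3)(5n) = 25n^4
  (8n^2)(5n) = 40n^3
  (8n)(5n) = 40n^2
  (-6)(5n) = -30n
Sum: 25n^4 + 40n^3 + 40n^2 - 30n


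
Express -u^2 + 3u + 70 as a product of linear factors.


Roots satisfy r1 + r2 = -b/a = 3 and r1*r2 = c/a = -70.
So r1 = 10, r2 = -7.
-u^2 + 3u + 70 = -(u - r1)(u - r2) = -(u - 10)(u + 7)


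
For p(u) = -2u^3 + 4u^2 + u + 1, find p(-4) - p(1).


p(-4) = 189
p(1) = 4
p(-4) - p(1) = 189 - 4 = 185


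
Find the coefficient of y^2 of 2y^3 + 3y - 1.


Read off the coefficient of y^2: 0


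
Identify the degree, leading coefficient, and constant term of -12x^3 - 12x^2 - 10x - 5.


Highest power of x is 3, with coefficient -12. Constant term is -5.
Degree = 3, leading coefficient = -12, constant term = -5


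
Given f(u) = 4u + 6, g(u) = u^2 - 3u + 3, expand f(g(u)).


Substitute g(u) into f:
f(g(u)) = 4*(u^2 - 3u + 3) + 6
Expand and combine: 4u^2 - 12u + 18


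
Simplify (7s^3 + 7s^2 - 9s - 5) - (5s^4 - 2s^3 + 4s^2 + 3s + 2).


Distribute the minus sign:
  (7s^3 + 7s^2 - 9s - 5)
- (5s^4 - 2s^3 + 4s^2 + 3s + 2)
Negate second polynomial: -5s^4 + 2s^3 - 4s^2 - 3s - 2
Add: -5s^4 + 9s^3 + 3s^2 - 12s - 7


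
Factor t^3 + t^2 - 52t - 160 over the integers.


Try integer roots (divisors of -160). t=-4: p(-4)=0.
Divide out (t + 4): quotient is t^2 - 3t - 40.
Factor the quadratic: (t + 5)(t - 8)
Result: (t + 4)(t + 5)(t - 8)


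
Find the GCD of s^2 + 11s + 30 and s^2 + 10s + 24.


Factor each:
  s^2 + 11s + 30 = (s + 6)(s + 5)
  s^2 + 10s + 24 = (s + 6)(s + 4)
Common monic factor: s + 6


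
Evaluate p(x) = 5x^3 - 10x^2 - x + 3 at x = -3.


Using direct substitution:
  5 * (-3)^3 = -135
  -10 * (-3)^2 = -90
  -1 * (-3)^1 = 3
  constant: 3
Sum = -135 - 90 + 3 + 3 = -219


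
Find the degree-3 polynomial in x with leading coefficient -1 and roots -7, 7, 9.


p(x) = -(x + 7)(x - 7)(x - 9)
Expand: -x^3 + 9x^2 + 49x - 441


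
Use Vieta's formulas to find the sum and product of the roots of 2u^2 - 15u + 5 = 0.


For au^2+bu+c=0: sum = -b/a, product = c/a.
a=2, b=-15, c=5
Sum = -(-15)/2 = 15/2
Product = (5)/2 = 5/2


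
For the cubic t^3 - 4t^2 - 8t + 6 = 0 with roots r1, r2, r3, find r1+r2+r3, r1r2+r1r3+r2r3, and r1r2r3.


Monic cubic t^3+bt^2+ct+d=0: sum=-b, pairwise sum=c, product=-d.
b=-4, c=-8, d=6
r1+r2+r3 = 4
r1r2+r1r3+r2r3 = -8
r1r2r3 = -6


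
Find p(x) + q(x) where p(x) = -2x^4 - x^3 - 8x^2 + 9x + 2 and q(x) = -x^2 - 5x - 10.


Align terms by degree and add:
  -2x^4 - x^3 - 8x^2 + 9x + 2
  -x^2 - 5x - 10
= -2x^4 - x^3 - 9x^2 + 4x - 8


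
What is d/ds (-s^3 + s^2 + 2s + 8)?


Apply the power rule term by term:
  d/ds(-s^3) = -3s^2
  d/ds(s^2) = 2s
  d/ds(2s) = 2
  d/ds(8) = 0
p'(s) = -3s^2 + 2s + 2


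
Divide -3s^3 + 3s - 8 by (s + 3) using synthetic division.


Synthetic division with c = -3. Coefficients: -3, 0, 3, -8
Bring down -3.
  -3 * -3 = 9; 9 + 0 = 9
  9 * -3 = -27; -27 + 3 = -24
  -24 * -3 = 72; 72 - 8 = 64
Quotient: -3s^2 + 9s - 24, Remainder: 64


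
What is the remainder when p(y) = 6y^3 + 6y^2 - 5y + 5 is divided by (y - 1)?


By the Remainder Theorem, the remainder equals p(1):
  6*(1)^3 = 6
  6*(1)^2 = 6
  -5*(1)^1 = -5
  constant: 5
Sum: 6 + 6 - 5 + 5 = 12


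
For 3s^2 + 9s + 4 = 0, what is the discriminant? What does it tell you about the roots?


D = b^2 - 4ac = (9)^2 - 4(3)(4) = 81 - 48 = 33
Since D > 0: two distinct irrational roots


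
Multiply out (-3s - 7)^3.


Expand (-3s - 7)^3 by repeated multiplication:
  (-3s - 7)^2 = 9s^2 + 42s + 49
= -27s^3 - 189s^2 - 441s - 343


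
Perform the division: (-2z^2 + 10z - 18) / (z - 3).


(-2z^2 + 10z - 18) / (z - 3)
Step 1: -2z * (z - 3) = -2z^2 + 6z; subtract.
Step 2: 4 * (z - 3) = 4z - 12; subtract.
Quotient: -2z + 4, Remainder: -6


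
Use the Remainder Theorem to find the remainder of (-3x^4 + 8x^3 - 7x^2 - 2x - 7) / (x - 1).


By the Remainder Theorem, the remainder equals p(1):
  -3*(1)^4 = -3
  8*(1)^3 = 8
  -7*(1)^2 = -7
  -2*(1)^1 = -2
  constant: -7
Sum: -3 + 8 - 7 - 2 - 7 = -11


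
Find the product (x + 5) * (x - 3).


Distribute each term of the first polynomial:
  (x)(x - 3) = x^2 - 3x
  (5)(x - 3) = 5x - 15
Sum: x^2 + 2x - 15


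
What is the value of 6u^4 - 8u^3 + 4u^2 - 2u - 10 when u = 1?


Using direct substitution:
  6 * (1)^4 = 6
  -8 * (1)^3 = -8
  4 * (1)^2 = 4
  -2 * (1)^1 = -2
  constant: -10
Sum = 6 - 8 + 4 - 2 - 10 = -10


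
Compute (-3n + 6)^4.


Expand (-3n + 6)^4 by repeated multiplication:
  (-3n + 6)^2 = 9n^2 - 36n + 36
  (-3n + 6)^3 = -27n^3 + 162n^2 - 324n + 216
= 81n^4 - 648n^3 + 1944n^2 - 2592n + 1296


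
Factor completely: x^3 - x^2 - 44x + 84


Try integer roots (divisors of 84). x=2: p(2)=0.
Divide out (x - 2): quotient is x^2 + x - 42.
Factor the quadratic: (x - 6)(x + 7)
Result: (x - 2)(x - 6)(x + 7)


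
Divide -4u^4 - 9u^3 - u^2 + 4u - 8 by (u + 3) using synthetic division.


Synthetic division with c = -3. Coefficients: -4, -9, -1, 4, -8
Bring down -4.
  -4 * -3 = 12; 12 - 9 = 3
  3 * -3 = -9; -9 - 1 = -10
  -10 * -3 = 30; 30 + 4 = 34
  34 * -3 = -102; -102 - 8 = -110
Quotient: -4u^3 + 3u^2 - 10u + 34, Remainder: -110


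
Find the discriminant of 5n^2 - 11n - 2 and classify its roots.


D = b^2 - 4ac = (-11)^2 - 4(5)(-2) = 121 + 40 = 161
Since D > 0: two distinct irrational roots


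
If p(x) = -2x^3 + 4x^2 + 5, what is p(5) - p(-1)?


p(5) = -145
p(-1) = 11
p(5) - p(-1) = -145 - 11 = -156
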